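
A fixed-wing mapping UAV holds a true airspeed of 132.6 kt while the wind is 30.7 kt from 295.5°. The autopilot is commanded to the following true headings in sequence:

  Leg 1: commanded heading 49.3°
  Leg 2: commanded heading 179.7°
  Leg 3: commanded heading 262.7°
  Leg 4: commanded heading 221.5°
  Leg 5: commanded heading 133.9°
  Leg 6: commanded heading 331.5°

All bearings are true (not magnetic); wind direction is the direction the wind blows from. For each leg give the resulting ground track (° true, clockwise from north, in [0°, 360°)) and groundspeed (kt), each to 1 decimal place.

Leg 1: track=60.3°, groundspeed=147.7 kt
Leg 2: track=169.0°, groundspeed=148.6 kt
Leg 3: track=253.8°, groundspeed=108.1 kt
Leg 4: track=208.1°, groundspeed=127.6 kt
Leg 5: track=130.5°, groundspeed=162.0 kt
Leg 6: track=341.0°, groundspeed=109.3 kt

Leg 1: heading 49.3°; drift +11.0° → track 60.3°, groundspeed 147.7 kt
Leg 2: heading 179.7°; drift -10.7° → track 169.0°, groundspeed 148.6 kt
Leg 3: heading 262.7°; drift -8.9° → track 253.8°, groundspeed 108.1 kt
Leg 4: heading 221.5°; drift -13.4° → track 208.1°, groundspeed 127.6 kt
Leg 5: heading 133.9°; drift -3.4° → track 130.5°, groundspeed 162.0 kt
Leg 6: heading 331.5°; drift +9.5° → track 341.0°, groundspeed 109.3 kt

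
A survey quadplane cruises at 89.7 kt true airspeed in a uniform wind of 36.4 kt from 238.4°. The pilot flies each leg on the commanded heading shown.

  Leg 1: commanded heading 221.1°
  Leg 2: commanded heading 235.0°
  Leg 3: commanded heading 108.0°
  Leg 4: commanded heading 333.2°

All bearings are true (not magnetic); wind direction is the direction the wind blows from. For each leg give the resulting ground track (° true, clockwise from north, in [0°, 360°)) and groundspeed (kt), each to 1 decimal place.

Leg 1: heading 221.1°; drift -11.1° → track 210.0°, groundspeed 56.0 kt
Leg 2: heading 235.0°; drift -2.3° → track 232.7°, groundspeed 53.4 kt
Leg 3: heading 108.0°; drift -13.7° → track 94.3°, groundspeed 116.6 kt
Leg 4: heading 333.2°; drift +21.4° → track 354.6°, groundspeed 99.6 kt

Leg 1: track=210.0°, groundspeed=56.0 kt
Leg 2: track=232.7°, groundspeed=53.4 kt
Leg 3: track=94.3°, groundspeed=116.6 kt
Leg 4: track=354.6°, groundspeed=99.6 kt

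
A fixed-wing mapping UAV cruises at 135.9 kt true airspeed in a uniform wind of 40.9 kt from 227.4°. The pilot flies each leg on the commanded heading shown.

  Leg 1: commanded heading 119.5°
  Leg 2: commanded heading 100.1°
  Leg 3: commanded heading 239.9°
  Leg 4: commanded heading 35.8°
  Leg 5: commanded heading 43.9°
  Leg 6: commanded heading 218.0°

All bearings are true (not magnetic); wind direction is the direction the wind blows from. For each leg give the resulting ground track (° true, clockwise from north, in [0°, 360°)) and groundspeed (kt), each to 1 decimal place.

Leg 1: track=104.8°, groundspeed=153.5 kt
Leg 2: track=88.7°, groundspeed=163.9 kt
Leg 3: track=245.2°, groundspeed=96.4 kt
Leg 4: track=38.5°, groundspeed=176.2 kt
Leg 5: track=44.7°, groundspeed=176.7 kt
Leg 6: track=214.0°, groundspeed=95.8 kt

Leg 1: heading 119.5°; drift -14.7° → track 104.8°, groundspeed 153.5 kt
Leg 2: heading 100.1°; drift -11.4° → track 88.7°, groundspeed 163.9 kt
Leg 3: heading 239.9°; drift +5.3° → track 245.2°, groundspeed 96.4 kt
Leg 4: heading 35.8°; drift +2.7° → track 38.5°, groundspeed 176.2 kt
Leg 5: heading 43.9°; drift +0.8° → track 44.7°, groundspeed 176.7 kt
Leg 6: heading 218.0°; drift -4.0° → track 214.0°, groundspeed 95.8 kt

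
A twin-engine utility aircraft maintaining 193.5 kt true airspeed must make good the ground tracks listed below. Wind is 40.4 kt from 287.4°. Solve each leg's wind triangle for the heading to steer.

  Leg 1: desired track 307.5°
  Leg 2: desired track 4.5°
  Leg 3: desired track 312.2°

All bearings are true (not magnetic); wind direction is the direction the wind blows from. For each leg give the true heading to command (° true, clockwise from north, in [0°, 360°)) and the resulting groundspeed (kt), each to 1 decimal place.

Leg 1: heading=303.4°, groundspeed=155.1 kt
Leg 2: heading=352.8°, groundspeed=180.4 kt
Leg 3: heading=307.2°, groundspeed=156.1 kt

Leg 1: desired track 307.5°; wind correction -4.1° → command heading 303.4°, groundspeed 155.1 kt
Leg 2: desired track 4.5°; wind correction -11.7° → command heading 352.8°, groundspeed 180.4 kt
Leg 3: desired track 312.2°; wind correction -5.0° → command heading 307.2°, groundspeed 156.1 kt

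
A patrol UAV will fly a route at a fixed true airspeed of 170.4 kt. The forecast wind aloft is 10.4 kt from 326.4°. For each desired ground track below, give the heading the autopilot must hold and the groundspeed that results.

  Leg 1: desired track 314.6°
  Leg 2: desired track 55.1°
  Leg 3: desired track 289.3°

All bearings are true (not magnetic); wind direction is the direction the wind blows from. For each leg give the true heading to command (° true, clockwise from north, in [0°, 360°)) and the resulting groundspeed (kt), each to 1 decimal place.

Leg 1: heading=315.3°, groundspeed=160.2 kt
Leg 2: heading=51.6°, groundspeed=169.8 kt
Leg 3: heading=291.4°, groundspeed=162.0 kt

Leg 1: desired track 314.6°; wind correction +0.7° → command heading 315.3°, groundspeed 160.2 kt
Leg 2: desired track 55.1°; wind correction -3.5° → command heading 51.6°, groundspeed 169.8 kt
Leg 3: desired track 289.3°; wind correction +2.1° → command heading 291.4°, groundspeed 162.0 kt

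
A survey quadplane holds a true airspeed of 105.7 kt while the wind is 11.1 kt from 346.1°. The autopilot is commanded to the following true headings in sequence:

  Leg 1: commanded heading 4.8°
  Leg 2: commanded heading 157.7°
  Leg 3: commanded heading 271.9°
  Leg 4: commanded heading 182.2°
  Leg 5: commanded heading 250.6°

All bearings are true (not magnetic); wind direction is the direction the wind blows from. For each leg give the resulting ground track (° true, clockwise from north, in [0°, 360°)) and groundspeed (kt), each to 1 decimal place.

Leg 1: track=6.9°, groundspeed=95.3 kt
Leg 2: track=158.5°, groundspeed=116.7 kt
Leg 3: track=266.0°, groundspeed=103.2 kt
Leg 4: track=180.7°, groundspeed=116.4 kt
Leg 5: track=244.7°, groundspeed=107.3 kt

Leg 1: heading 4.8°; drift +2.1° → track 6.9°, groundspeed 95.3 kt
Leg 2: heading 157.7°; drift +0.8° → track 158.5°, groundspeed 116.7 kt
Leg 3: heading 271.9°; drift -5.9° → track 266.0°, groundspeed 103.2 kt
Leg 4: heading 182.2°; drift -1.5° → track 180.7°, groundspeed 116.4 kt
Leg 5: heading 250.6°; drift -5.9° → track 244.7°, groundspeed 107.3 kt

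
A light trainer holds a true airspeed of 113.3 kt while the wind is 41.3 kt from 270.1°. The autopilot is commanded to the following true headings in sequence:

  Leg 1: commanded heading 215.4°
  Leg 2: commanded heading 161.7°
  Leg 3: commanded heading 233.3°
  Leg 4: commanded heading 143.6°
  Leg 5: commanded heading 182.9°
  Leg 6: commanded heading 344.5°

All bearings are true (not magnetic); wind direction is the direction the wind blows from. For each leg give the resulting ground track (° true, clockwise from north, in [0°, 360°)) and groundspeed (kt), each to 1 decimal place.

Leg 1: heading 215.4°; drift -20.7° → track 194.7°, groundspeed 95.6 kt
Leg 2: heading 161.7°; drift -17.2° → track 144.5°, groundspeed 132.3 kt
Leg 3: heading 233.3°; drift -17.1° → track 216.2°, groundspeed 84.0 kt
Leg 4: heading 143.6°; drift -13.5° → track 130.1°, groundspeed 141.8 kt
Leg 5: heading 182.9°; drift -20.3° → track 162.6°, groundspeed 118.7 kt
Leg 6: heading 344.5°; drift +21.3° → track 5.8°, groundspeed 109.7 kt

Leg 1: track=194.7°, groundspeed=95.6 kt
Leg 2: track=144.5°, groundspeed=132.3 kt
Leg 3: track=216.2°, groundspeed=84.0 kt
Leg 4: track=130.1°, groundspeed=141.8 kt
Leg 5: track=162.6°, groundspeed=118.7 kt
Leg 6: track=5.8°, groundspeed=109.7 kt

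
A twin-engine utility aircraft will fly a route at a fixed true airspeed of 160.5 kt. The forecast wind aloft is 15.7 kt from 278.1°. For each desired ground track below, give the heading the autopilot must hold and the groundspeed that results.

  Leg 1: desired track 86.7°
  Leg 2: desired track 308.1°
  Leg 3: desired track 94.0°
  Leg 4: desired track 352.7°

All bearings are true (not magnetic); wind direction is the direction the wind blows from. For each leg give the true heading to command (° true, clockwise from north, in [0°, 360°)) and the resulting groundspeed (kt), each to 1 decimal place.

Leg 1: desired track 86.7°; wind correction -1.1° → command heading 85.6°, groundspeed 175.9 kt
Leg 2: desired track 308.1°; wind correction -2.8° → command heading 305.3°, groundspeed 146.7 kt
Leg 3: desired track 94.0°; wind correction -0.4° → command heading 93.6°, groundspeed 176.2 kt
Leg 4: desired track 352.7°; wind correction -5.4° → command heading 347.3°, groundspeed 155.6 kt

Leg 1: heading=85.6°, groundspeed=175.9 kt
Leg 2: heading=305.3°, groundspeed=146.7 kt
Leg 3: heading=93.6°, groundspeed=176.2 kt
Leg 4: heading=347.3°, groundspeed=155.6 kt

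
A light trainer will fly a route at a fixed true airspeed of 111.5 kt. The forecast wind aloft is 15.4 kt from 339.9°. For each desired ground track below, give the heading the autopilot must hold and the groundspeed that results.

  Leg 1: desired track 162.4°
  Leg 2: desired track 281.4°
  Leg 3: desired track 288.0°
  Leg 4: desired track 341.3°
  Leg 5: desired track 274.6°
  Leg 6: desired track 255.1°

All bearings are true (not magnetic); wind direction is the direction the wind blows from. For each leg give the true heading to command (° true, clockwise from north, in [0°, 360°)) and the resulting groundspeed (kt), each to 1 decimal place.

Leg 1: heading=162.7°, groundspeed=126.9 kt
Leg 2: heading=288.2°, groundspeed=102.7 kt
Leg 3: heading=294.2°, groundspeed=101.3 kt
Leg 4: heading=341.1°, groundspeed=96.1 kt
Leg 5: heading=281.8°, groundspeed=104.2 kt
Leg 6: heading=263.0°, groundspeed=109.0 kt

Leg 1: desired track 162.4°; wind correction +0.3° → command heading 162.7°, groundspeed 126.9 kt
Leg 2: desired track 281.4°; wind correction +6.8° → command heading 288.2°, groundspeed 102.7 kt
Leg 3: desired track 288.0°; wind correction +6.2° → command heading 294.2°, groundspeed 101.3 kt
Leg 4: desired track 341.3°; wind correction -0.2° → command heading 341.1°, groundspeed 96.1 kt
Leg 5: desired track 274.6°; wind correction +7.2° → command heading 281.8°, groundspeed 104.2 kt
Leg 6: desired track 255.1°; wind correction +7.9° → command heading 263.0°, groundspeed 109.0 kt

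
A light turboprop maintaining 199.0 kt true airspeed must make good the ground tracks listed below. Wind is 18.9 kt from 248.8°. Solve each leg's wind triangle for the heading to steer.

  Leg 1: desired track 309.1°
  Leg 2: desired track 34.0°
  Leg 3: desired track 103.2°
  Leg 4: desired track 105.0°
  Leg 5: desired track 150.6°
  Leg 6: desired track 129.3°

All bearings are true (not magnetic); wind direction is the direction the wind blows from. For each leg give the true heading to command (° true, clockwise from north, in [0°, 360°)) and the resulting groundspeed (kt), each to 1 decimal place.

Leg 1: heading=304.4°, groundspeed=189.0 kt
Leg 2: heading=30.9°, groundspeed=214.2 kt
Leg 3: heading=106.3°, groundspeed=214.3 kt
Leg 4: heading=108.2°, groundspeed=213.9 kt
Leg 5: heading=156.0°, groundspeed=200.8 kt
Leg 6: heading=134.0°, groundspeed=207.6 kt

Leg 1: desired track 309.1°; wind correction -4.7° → command heading 304.4°, groundspeed 189.0 kt
Leg 2: desired track 34.0°; wind correction -3.1° → command heading 30.9°, groundspeed 214.2 kt
Leg 3: desired track 103.2°; wind correction +3.1° → command heading 106.3°, groundspeed 214.3 kt
Leg 4: desired track 105.0°; wind correction +3.2° → command heading 108.2°, groundspeed 213.9 kt
Leg 5: desired track 150.6°; wind correction +5.4° → command heading 156.0°, groundspeed 200.8 kt
Leg 6: desired track 129.3°; wind correction +4.7° → command heading 134.0°, groundspeed 207.6 kt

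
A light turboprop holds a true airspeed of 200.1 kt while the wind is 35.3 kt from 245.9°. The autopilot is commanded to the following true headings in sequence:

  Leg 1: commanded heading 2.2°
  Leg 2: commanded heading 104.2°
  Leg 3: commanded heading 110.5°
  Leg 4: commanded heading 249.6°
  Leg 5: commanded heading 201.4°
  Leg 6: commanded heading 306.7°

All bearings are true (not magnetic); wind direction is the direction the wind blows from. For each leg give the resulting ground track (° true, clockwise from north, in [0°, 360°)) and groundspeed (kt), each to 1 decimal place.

Leg 1: track=10.5°, groundspeed=218.0 kt
Leg 2: track=98.7°, groundspeed=228.9 kt
Leg 3: track=104.2°, groundspeed=226.6 kt
Leg 4: track=250.4°, groundspeed=164.9 kt
Leg 5: track=193.3°, groundspeed=176.7 kt
Leg 6: track=316.3°, groundspeed=185.5 kt

Leg 1: heading 2.2°; drift +8.3° → track 10.5°, groundspeed 218.0 kt
Leg 2: heading 104.2°; drift -5.5° → track 98.7°, groundspeed 228.9 kt
Leg 3: heading 110.5°; drift -6.3° → track 104.2°, groundspeed 226.6 kt
Leg 4: heading 249.6°; drift +0.8° → track 250.4°, groundspeed 164.9 kt
Leg 5: heading 201.4°; drift -8.1° → track 193.3°, groundspeed 176.7 kt
Leg 6: heading 306.7°; drift +9.6° → track 316.3°, groundspeed 185.5 kt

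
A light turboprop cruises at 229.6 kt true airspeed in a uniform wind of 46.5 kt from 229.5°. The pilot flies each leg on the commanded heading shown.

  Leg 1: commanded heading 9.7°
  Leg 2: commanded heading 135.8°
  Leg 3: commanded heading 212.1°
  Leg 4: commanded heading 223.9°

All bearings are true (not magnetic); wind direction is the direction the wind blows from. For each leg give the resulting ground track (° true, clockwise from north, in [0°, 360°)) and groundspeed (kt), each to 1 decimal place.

Leg 1: track=16.1°, groundspeed=267.0 kt
Leg 2: track=124.5°, groundspeed=237.2 kt
Leg 3: track=207.8°, groundspeed=185.7 kt
Leg 4: track=222.5°, groundspeed=183.4 kt

Leg 1: heading 9.7°; drift +6.4° → track 16.1°, groundspeed 267.0 kt
Leg 2: heading 135.8°; drift -11.3° → track 124.5°, groundspeed 237.2 kt
Leg 3: heading 212.1°; drift -4.3° → track 207.8°, groundspeed 185.7 kt
Leg 4: heading 223.9°; drift -1.4° → track 222.5°, groundspeed 183.4 kt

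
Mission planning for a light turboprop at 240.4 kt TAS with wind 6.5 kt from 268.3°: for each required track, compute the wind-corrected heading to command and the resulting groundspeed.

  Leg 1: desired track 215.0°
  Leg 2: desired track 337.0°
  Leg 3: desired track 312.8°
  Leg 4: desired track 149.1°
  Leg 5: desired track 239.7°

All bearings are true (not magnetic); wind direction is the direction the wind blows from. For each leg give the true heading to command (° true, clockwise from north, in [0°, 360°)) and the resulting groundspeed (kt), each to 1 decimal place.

Leg 1: desired track 215.0°; wind correction +1.2° → command heading 216.2°, groundspeed 236.5 kt
Leg 2: desired track 337.0°; wind correction -1.4° → command heading 335.6°, groundspeed 238.0 kt
Leg 3: desired track 312.8°; wind correction -1.1° → command heading 311.7°, groundspeed 235.7 kt
Leg 4: desired track 149.1°; wind correction +1.4° → command heading 150.5°, groundspeed 243.5 kt
Leg 5: desired track 239.7°; wind correction +0.7° → command heading 240.4°, groundspeed 234.7 kt

Leg 1: heading=216.2°, groundspeed=236.5 kt
Leg 2: heading=335.6°, groundspeed=238.0 kt
Leg 3: heading=311.7°, groundspeed=235.7 kt
Leg 4: heading=150.5°, groundspeed=243.5 kt
Leg 5: heading=240.4°, groundspeed=234.7 kt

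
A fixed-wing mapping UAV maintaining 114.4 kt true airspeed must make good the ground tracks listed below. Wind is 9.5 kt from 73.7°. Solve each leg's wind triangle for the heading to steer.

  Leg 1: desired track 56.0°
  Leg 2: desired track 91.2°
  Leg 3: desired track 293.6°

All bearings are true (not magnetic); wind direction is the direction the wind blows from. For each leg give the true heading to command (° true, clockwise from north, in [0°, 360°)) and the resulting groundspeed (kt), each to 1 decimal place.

Leg 1: heading=57.4°, groundspeed=105.3 kt
Leg 2: heading=89.8°, groundspeed=105.3 kt
Leg 3: heading=296.7°, groundspeed=121.5 kt

Leg 1: desired track 56.0°; wind correction +1.4° → command heading 57.4°, groundspeed 105.3 kt
Leg 2: desired track 91.2°; wind correction -1.4° → command heading 89.8°, groundspeed 105.3 kt
Leg 3: desired track 293.6°; wind correction +3.1° → command heading 296.7°, groundspeed 121.5 kt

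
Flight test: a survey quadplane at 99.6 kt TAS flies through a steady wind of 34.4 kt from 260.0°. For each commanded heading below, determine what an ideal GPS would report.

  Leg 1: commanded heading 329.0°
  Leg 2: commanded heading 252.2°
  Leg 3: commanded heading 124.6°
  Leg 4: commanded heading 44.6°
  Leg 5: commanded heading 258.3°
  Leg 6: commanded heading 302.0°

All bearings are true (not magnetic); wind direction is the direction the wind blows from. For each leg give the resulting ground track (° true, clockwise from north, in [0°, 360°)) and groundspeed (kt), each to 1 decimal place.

Leg 1: track=349.2°, groundspeed=93.0 kt
Leg 2: track=248.1°, groundspeed=65.7 kt
Leg 3: track=113.6°, groundspeed=126.4 kt
Leg 4: track=53.5°, groundspeed=129.2 kt
Leg 5: track=257.4°, groundspeed=65.2 kt
Leg 6: track=319.3°, groundspeed=77.5 kt

Leg 1: heading 329.0°; drift +20.2° → track 349.2°, groundspeed 93.0 kt
Leg 2: heading 252.2°; drift -4.1° → track 248.1°, groundspeed 65.7 kt
Leg 3: heading 124.6°; drift -11.0° → track 113.6°, groundspeed 126.4 kt
Leg 4: heading 44.6°; drift +8.9° → track 53.5°, groundspeed 129.2 kt
Leg 5: heading 258.3°; drift -0.9° → track 257.4°, groundspeed 65.2 kt
Leg 6: heading 302.0°; drift +17.3° → track 319.3°, groundspeed 77.5 kt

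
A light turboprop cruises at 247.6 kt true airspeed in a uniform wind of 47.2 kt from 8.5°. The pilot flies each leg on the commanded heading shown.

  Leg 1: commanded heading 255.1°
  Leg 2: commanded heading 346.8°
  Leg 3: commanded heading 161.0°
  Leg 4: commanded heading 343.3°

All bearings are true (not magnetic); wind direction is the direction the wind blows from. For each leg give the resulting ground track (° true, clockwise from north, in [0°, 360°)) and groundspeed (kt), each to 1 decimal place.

Leg 1: track=245.9°, groundspeed=269.8 kt
Leg 2: track=341.9°, groundspeed=204.5 kt
Leg 3: track=165.3°, groundspeed=290.3 kt
Leg 4: track=337.7°, groundspeed=205.9 kt

Leg 1: heading 255.1°; drift -9.2° → track 245.9°, groundspeed 269.8 kt
Leg 2: heading 346.8°; drift -4.9° → track 341.9°, groundspeed 204.5 kt
Leg 3: heading 161.0°; drift +4.3° → track 165.3°, groundspeed 290.3 kt
Leg 4: heading 343.3°; drift -5.6° → track 337.7°, groundspeed 205.9 kt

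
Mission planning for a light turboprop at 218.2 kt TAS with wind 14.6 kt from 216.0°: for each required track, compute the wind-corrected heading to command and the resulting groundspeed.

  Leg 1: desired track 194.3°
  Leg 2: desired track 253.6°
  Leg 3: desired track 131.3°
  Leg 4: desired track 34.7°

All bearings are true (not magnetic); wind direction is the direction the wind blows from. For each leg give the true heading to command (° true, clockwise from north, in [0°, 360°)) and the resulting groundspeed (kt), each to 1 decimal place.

Leg 1: heading=195.7°, groundspeed=204.6 kt
Leg 2: heading=251.3°, groundspeed=206.5 kt
Leg 3: heading=135.1°, groundspeed=216.4 kt
Leg 4: heading=34.6°, groundspeed=232.8 kt

Leg 1: desired track 194.3°; wind correction +1.4° → command heading 195.7°, groundspeed 204.6 kt
Leg 2: desired track 253.6°; wind correction -2.3° → command heading 251.3°, groundspeed 206.5 kt
Leg 3: desired track 131.3°; wind correction +3.8° → command heading 135.1°, groundspeed 216.4 kt
Leg 4: desired track 34.7°; wind correction -0.1° → command heading 34.6°, groundspeed 232.8 kt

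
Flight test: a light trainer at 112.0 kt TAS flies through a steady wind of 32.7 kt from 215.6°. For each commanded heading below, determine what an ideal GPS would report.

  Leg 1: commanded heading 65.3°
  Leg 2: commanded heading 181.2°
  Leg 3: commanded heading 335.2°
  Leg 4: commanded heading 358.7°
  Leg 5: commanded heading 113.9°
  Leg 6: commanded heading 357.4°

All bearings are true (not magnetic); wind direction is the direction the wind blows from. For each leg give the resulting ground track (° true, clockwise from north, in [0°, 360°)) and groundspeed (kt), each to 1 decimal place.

Leg 1: track=58.7°, groundspeed=141.3 kt
Leg 2: track=168.9°, groundspeed=87.0 kt
Leg 3: track=347.7°, groundspeed=131.3 kt
Leg 4: track=6.8°, groundspeed=139.5 kt
Leg 5: track=98.8°, groundspeed=122.9 kt
Leg 6: track=5.8°, groundspeed=139.2 kt

Leg 1: heading 65.3°; drift -6.6° → track 58.7°, groundspeed 141.3 kt
Leg 2: heading 181.2°; drift -12.3° → track 168.9°, groundspeed 87.0 kt
Leg 3: heading 335.2°; drift +12.5° → track 347.7°, groundspeed 131.3 kt
Leg 4: heading 358.7°; drift +8.1° → track 6.8°, groundspeed 139.5 kt
Leg 5: heading 113.9°; drift -15.1° → track 98.8°, groundspeed 122.9 kt
Leg 6: heading 357.4°; drift +8.4° → track 5.8°, groundspeed 139.2 kt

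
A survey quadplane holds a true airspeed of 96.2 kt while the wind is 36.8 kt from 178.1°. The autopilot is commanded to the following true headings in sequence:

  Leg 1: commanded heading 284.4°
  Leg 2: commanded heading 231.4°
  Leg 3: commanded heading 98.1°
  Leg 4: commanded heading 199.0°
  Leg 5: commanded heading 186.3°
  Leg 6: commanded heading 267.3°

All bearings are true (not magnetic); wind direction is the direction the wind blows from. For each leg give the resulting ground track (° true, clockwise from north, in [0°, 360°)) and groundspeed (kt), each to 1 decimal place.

Leg 1: track=302.7°, groundspeed=112.2 kt
Leg 2: track=253.1°, groundspeed=79.9 kt
Leg 3: track=76.1°, groundspeed=96.8 kt
Leg 4: track=211.0°, groundspeed=63.2 kt
Leg 5: track=191.3°, groundspeed=60.0 kt
Leg 6: track=288.3°, groundspeed=102.5 kt

Leg 1: heading 284.4°; drift +18.3° → track 302.7°, groundspeed 112.2 kt
Leg 2: heading 231.4°; drift +21.7° → track 253.1°, groundspeed 79.9 kt
Leg 3: heading 98.1°; drift -22.0° → track 76.1°, groundspeed 96.8 kt
Leg 4: heading 199.0°; drift +12.0° → track 211.0°, groundspeed 63.2 kt
Leg 5: heading 186.3°; drift +5.0° → track 191.3°, groundspeed 60.0 kt
Leg 6: heading 267.3°; drift +21.0° → track 288.3°, groundspeed 102.5 kt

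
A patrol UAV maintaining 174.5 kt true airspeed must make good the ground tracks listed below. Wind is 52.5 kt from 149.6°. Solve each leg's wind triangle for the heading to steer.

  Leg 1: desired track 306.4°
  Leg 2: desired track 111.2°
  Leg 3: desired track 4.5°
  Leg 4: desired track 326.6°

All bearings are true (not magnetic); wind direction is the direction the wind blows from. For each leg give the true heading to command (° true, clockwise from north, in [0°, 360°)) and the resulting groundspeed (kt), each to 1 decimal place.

Leg 1: desired track 306.4°; wind correction -6.8° → command heading 299.6°, groundspeed 221.5 kt
Leg 2: desired track 111.2°; wind correction +10.8° → command heading 122.0°, groundspeed 130.3 kt
Leg 3: desired track 4.5°; wind correction +9.9° → command heading 14.4°, groundspeed 215.0 kt
Leg 4: desired track 326.6°; wind correction -0.9° → command heading 325.7°, groundspeed 226.9 kt

Leg 1: heading=299.6°, groundspeed=221.5 kt
Leg 2: heading=122.0°, groundspeed=130.3 kt
Leg 3: heading=14.4°, groundspeed=215.0 kt
Leg 4: heading=325.7°, groundspeed=226.9 kt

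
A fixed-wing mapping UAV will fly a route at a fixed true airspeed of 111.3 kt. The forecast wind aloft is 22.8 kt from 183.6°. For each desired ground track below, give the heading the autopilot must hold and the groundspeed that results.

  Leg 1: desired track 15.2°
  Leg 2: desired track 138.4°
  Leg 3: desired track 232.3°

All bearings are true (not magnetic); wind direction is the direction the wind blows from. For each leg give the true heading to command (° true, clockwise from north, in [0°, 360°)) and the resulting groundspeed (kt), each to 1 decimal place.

Leg 1: desired track 15.2°; wind correction +2.4° → command heading 17.6°, groundspeed 133.5 kt
Leg 2: desired track 138.4°; wind correction +8.4° → command heading 146.8°, groundspeed 94.1 kt
Leg 3: desired track 232.3°; wind correction -8.9° → command heading 223.4°, groundspeed 94.9 kt

Leg 1: heading=17.6°, groundspeed=133.5 kt
Leg 2: heading=146.8°, groundspeed=94.1 kt
Leg 3: heading=223.4°, groundspeed=94.9 kt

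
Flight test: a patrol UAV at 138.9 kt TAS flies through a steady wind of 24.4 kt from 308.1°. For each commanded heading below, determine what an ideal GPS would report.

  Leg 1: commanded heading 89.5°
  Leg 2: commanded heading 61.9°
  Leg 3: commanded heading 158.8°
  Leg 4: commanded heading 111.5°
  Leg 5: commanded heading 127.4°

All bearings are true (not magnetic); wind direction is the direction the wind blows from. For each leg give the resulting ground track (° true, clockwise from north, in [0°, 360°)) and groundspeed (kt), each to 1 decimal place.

Leg 1: track=95.0°, groundspeed=158.7 kt
Leg 2: track=70.4°, groundspeed=150.4 kt
Leg 3: track=154.3°, groundspeed=160.4 kt
Leg 4: track=114.0°, groundspeed=162.4 kt
Leg 5: track=127.5°, groundspeed=163.3 kt

Leg 1: heading 89.5°; drift +5.5° → track 95.0°, groundspeed 158.7 kt
Leg 2: heading 61.9°; drift +8.5° → track 70.4°, groundspeed 150.4 kt
Leg 3: heading 158.8°; drift -4.5° → track 154.3°, groundspeed 160.4 kt
Leg 4: heading 111.5°; drift +2.5° → track 114.0°, groundspeed 162.4 kt
Leg 5: heading 127.4°; drift +0.1° → track 127.5°, groundspeed 163.3 kt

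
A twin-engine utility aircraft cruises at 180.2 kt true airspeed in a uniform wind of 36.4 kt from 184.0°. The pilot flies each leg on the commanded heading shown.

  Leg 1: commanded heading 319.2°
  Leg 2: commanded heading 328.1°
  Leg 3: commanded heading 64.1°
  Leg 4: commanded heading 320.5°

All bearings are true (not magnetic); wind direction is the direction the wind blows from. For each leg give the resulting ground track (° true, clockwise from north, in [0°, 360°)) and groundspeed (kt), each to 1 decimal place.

Leg 1: heading 319.2°; drift +7.1° → track 326.3°, groundspeed 207.6 kt
Leg 2: heading 328.1°; drift +5.8° → track 333.9°, groundspeed 210.8 kt
Leg 3: heading 64.1°; drift -9.0° → track 55.1°, groundspeed 200.8 kt
Leg 4: heading 320.5°; drift +6.9° → track 327.4°, groundspeed 208.1 kt

Leg 1: track=326.3°, groundspeed=207.6 kt
Leg 2: track=333.9°, groundspeed=210.8 kt
Leg 3: track=55.1°, groundspeed=200.8 kt
Leg 4: track=327.4°, groundspeed=208.1 kt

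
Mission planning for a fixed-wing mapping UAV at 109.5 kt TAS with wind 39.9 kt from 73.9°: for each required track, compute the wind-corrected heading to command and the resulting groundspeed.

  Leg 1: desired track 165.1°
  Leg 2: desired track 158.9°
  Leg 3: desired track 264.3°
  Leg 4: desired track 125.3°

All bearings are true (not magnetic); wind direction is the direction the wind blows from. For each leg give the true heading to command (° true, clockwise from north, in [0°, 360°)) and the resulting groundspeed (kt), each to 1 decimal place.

Leg 1: desired track 165.1°; wind correction -21.4° → command heading 143.7°, groundspeed 102.8 kt
Leg 2: desired track 158.9°; wind correction -21.3° → command heading 137.6°, groundspeed 98.6 kt
Leg 3: desired track 264.3°; wind correction +3.8° → command heading 268.1°, groundspeed 148.5 kt
Leg 4: desired track 125.3°; wind correction -16.5° → command heading 108.8°, groundspeed 80.1 kt

Leg 1: heading=143.7°, groundspeed=102.8 kt
Leg 2: heading=137.6°, groundspeed=98.6 kt
Leg 3: heading=268.1°, groundspeed=148.5 kt
Leg 4: heading=108.8°, groundspeed=80.1 kt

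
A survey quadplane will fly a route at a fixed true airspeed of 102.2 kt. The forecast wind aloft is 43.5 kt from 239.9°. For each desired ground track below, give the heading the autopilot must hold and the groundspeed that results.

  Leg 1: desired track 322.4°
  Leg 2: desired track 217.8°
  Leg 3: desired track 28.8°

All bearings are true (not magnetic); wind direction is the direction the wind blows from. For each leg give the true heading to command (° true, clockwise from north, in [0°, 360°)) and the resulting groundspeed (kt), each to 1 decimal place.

Leg 1: heading=297.4°, groundspeed=87.0 kt
Leg 2: heading=227.0°, groundspeed=60.6 kt
Leg 3: heading=16.1°, groundspeed=136.9 kt

Leg 1: desired track 322.4°; wind correction -25.0° → command heading 297.4°, groundspeed 87.0 kt
Leg 2: desired track 217.8°; wind correction +9.2° → command heading 227.0°, groundspeed 60.6 kt
Leg 3: desired track 28.8°; wind correction -12.7° → command heading 16.1°, groundspeed 136.9 kt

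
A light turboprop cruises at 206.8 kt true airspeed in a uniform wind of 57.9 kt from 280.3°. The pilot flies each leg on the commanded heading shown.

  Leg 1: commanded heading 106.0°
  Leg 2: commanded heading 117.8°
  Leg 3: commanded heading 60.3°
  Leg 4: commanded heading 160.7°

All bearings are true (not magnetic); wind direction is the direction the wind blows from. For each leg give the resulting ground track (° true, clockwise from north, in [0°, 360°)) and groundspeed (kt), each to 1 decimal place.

Leg 1: heading 106.0°; drift -1.2° → track 104.8°, groundspeed 264.5 kt
Leg 2: heading 117.8°; drift -3.8° → track 114.0°, groundspeed 262.6 kt
Leg 3: heading 60.3°; drift +8.4° → track 68.7°, groundspeed 253.9 kt
Leg 4: heading 160.7°; drift -12.1° → track 148.6°, groundspeed 240.7 kt

Leg 1: track=104.8°, groundspeed=264.5 kt
Leg 2: track=114.0°, groundspeed=262.6 kt
Leg 3: track=68.7°, groundspeed=253.9 kt
Leg 4: track=148.6°, groundspeed=240.7 kt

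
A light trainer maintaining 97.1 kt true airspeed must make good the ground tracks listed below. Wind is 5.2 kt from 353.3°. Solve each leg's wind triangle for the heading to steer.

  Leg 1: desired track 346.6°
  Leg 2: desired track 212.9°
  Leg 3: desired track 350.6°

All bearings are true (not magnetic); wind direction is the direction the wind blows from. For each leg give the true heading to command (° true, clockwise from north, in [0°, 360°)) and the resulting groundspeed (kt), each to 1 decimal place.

Leg 1: desired track 346.6°; wind correction +0.4° → command heading 347.0°, groundspeed 91.9 kt
Leg 2: desired track 212.9°; wind correction +2.0° → command heading 214.9°, groundspeed 101.1 kt
Leg 3: desired track 350.6°; wind correction +0.1° → command heading 350.7°, groundspeed 91.9 kt

Leg 1: heading=347.0°, groundspeed=91.9 kt
Leg 2: heading=214.9°, groundspeed=101.1 kt
Leg 3: heading=350.7°, groundspeed=91.9 kt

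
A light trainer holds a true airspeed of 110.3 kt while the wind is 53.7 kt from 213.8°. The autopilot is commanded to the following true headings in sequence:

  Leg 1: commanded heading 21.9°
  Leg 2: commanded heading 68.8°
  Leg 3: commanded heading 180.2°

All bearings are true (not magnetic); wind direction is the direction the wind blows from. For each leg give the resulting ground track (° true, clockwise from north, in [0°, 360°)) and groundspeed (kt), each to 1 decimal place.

Leg 1: track=25.8°, groundspeed=163.2 kt
Leg 2: track=57.5°, groundspeed=157.3 kt
Leg 3: track=155.8°, groundspeed=72.0 kt

Leg 1: heading 21.9°; drift +3.9° → track 25.8°, groundspeed 163.2 kt
Leg 2: heading 68.8°; drift -11.3° → track 57.5°, groundspeed 157.3 kt
Leg 3: heading 180.2°; drift -24.4° → track 155.8°, groundspeed 72.0 kt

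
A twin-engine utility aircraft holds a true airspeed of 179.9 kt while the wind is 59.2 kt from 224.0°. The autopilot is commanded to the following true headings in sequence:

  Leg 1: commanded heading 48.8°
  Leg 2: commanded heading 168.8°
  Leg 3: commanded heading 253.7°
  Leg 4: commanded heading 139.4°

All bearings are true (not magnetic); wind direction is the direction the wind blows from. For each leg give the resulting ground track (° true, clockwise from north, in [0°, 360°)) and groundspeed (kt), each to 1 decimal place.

Leg 1: track=47.6°, groundspeed=238.9 kt
Leg 2: track=150.4°, groundspeed=154.0 kt
Leg 3: track=266.6°, groundspeed=131.8 kt
Leg 4: track=120.7°, groundspeed=184.0 kt

Leg 1: heading 48.8°; drift -1.2° → track 47.6°, groundspeed 238.9 kt
Leg 2: heading 168.8°; drift -18.4° → track 150.4°, groundspeed 154.0 kt
Leg 3: heading 253.7°; drift +12.9° → track 266.6°, groundspeed 131.8 kt
Leg 4: heading 139.4°; drift -18.7° → track 120.7°, groundspeed 184.0 kt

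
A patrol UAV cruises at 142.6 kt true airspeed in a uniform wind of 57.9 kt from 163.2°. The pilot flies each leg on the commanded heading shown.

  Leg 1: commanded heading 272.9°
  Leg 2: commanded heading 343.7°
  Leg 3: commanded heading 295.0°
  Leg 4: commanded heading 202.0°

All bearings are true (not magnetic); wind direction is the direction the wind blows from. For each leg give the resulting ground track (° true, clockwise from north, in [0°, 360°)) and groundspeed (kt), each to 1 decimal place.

Leg 1: heading 272.9°; drift +18.6° → track 291.5°, groundspeed 171.0 kt
Leg 2: heading 343.7°; drift -0.1° → track 343.6°, groundspeed 200.5 kt
Leg 3: heading 295.0°; drift +13.4° → track 308.4°, groundspeed 186.3 kt
Leg 4: heading 202.0°; drift +20.4° → track 222.4°, groundspeed 104.0 kt

Leg 1: track=291.5°, groundspeed=171.0 kt
Leg 2: track=343.6°, groundspeed=200.5 kt
Leg 3: track=308.4°, groundspeed=186.3 kt
Leg 4: track=222.4°, groundspeed=104.0 kt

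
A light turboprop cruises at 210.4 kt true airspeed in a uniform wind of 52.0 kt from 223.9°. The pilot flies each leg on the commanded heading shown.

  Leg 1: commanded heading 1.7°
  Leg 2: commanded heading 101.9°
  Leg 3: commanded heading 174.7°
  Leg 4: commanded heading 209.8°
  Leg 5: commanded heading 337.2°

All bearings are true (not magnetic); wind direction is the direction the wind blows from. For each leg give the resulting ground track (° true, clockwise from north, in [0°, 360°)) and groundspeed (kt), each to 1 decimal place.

Leg 1: heading 1.7°; drift +8.0° → track 9.7°, groundspeed 251.4 kt
Leg 2: heading 101.9°; drift -10.5° → track 91.4°, groundspeed 242.0 kt
Leg 3: heading 174.7°; drift -12.6° → track 162.1°, groundspeed 180.8 kt
Leg 4: heading 209.8°; drift -4.5° → track 205.3°, groundspeed 160.5 kt
Leg 5: heading 337.2°; drift +11.7° → track 348.9°, groundspeed 235.9 kt

Leg 1: track=9.7°, groundspeed=251.4 kt
Leg 2: track=91.4°, groundspeed=242.0 kt
Leg 3: track=162.1°, groundspeed=180.8 kt
Leg 4: track=205.3°, groundspeed=160.5 kt
Leg 5: track=348.9°, groundspeed=235.9 kt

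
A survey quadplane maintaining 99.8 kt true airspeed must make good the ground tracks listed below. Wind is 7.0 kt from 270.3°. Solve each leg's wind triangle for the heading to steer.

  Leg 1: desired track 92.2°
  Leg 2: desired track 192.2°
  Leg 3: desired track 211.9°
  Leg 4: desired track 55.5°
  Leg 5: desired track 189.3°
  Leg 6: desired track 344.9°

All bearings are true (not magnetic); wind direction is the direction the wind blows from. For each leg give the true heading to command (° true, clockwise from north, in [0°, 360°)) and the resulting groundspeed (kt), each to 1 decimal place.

Leg 1: heading=92.3°, groundspeed=106.8 kt
Leg 2: heading=196.1°, groundspeed=98.1 kt
Leg 3: heading=215.3°, groundspeed=96.0 kt
Leg 4: heading=53.2°, groundspeed=105.5 kt
Leg 5: heading=193.3°, groundspeed=98.5 kt
Leg 6: heading=341.0°, groundspeed=97.7 kt

Leg 1: desired track 92.2°; wind correction +0.1° → command heading 92.3°, groundspeed 106.8 kt
Leg 2: desired track 192.2°; wind correction +3.9° → command heading 196.1°, groundspeed 98.1 kt
Leg 3: desired track 211.9°; wind correction +3.4° → command heading 215.3°, groundspeed 96.0 kt
Leg 4: desired track 55.5°; wind correction -2.3° → command heading 53.2°, groundspeed 105.5 kt
Leg 5: desired track 189.3°; wind correction +4.0° → command heading 193.3°, groundspeed 98.5 kt
Leg 6: desired track 344.9°; wind correction -3.9° → command heading 341.0°, groundspeed 97.7 kt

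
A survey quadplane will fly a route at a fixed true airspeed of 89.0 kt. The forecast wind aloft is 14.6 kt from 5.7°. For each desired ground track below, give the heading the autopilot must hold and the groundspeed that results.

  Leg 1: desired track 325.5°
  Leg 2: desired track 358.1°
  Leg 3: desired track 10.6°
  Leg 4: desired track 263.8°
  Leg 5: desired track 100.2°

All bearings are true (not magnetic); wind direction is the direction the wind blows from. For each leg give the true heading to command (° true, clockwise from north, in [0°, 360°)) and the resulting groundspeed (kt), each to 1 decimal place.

Leg 1: desired track 325.5°; wind correction +6.1° → command heading 331.6°, groundspeed 77.3 kt
Leg 2: desired track 358.1°; wind correction +1.2° → command heading 359.3°, groundspeed 74.5 kt
Leg 3: desired track 10.6°; wind correction -0.8° → command heading 9.8°, groundspeed 74.4 kt
Leg 4: desired track 263.8°; wind correction +9.2° → command heading 273.0°, groundspeed 90.9 kt
Leg 5: desired track 100.2°; wind correction -9.4° → command heading 90.8°, groundspeed 88.9 kt

Leg 1: heading=331.6°, groundspeed=77.3 kt
Leg 2: heading=359.3°, groundspeed=74.5 kt
Leg 3: heading=9.8°, groundspeed=74.4 kt
Leg 4: heading=273.0°, groundspeed=90.9 kt
Leg 5: heading=90.8°, groundspeed=88.9 kt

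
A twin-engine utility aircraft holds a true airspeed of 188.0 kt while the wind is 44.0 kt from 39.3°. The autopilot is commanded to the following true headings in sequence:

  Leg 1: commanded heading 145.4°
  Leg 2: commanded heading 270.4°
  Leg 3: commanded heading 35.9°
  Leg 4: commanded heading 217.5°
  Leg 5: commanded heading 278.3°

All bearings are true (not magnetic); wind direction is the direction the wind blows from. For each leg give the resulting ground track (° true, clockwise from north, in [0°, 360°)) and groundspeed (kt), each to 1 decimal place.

Leg 1: heading 145.4°; drift +11.9° → track 157.3°, groundspeed 204.6 kt
Leg 2: heading 270.4°; drift -9.0° → track 261.4°, groundspeed 218.3 kt
Leg 3: heading 35.9°; drift -1.0° → track 34.9°, groundspeed 144.1 kt
Leg 4: heading 217.5°; drift +0.3° → track 217.8°, groundspeed 232.0 kt
Leg 5: heading 278.3°; drift -10.2° → track 268.1°, groundspeed 214.0 kt

Leg 1: track=157.3°, groundspeed=204.6 kt
Leg 2: track=261.4°, groundspeed=218.3 kt
Leg 3: track=34.9°, groundspeed=144.1 kt
Leg 4: track=217.8°, groundspeed=232.0 kt
Leg 5: track=268.1°, groundspeed=214.0 kt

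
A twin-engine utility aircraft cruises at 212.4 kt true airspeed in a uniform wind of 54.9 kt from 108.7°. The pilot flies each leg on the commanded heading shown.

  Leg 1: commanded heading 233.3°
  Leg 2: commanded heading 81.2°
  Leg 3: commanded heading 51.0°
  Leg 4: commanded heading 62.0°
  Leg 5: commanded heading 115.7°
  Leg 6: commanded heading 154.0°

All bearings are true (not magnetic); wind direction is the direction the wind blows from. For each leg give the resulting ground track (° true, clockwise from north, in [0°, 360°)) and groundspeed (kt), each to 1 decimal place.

Leg 1: track=243.8°, groundspeed=247.7 kt
Leg 2: track=72.4°, groundspeed=165.7 kt
Leg 3: track=36.8°, groundspeed=188.9 kt
Leg 4: track=49.1°, groundspeed=179.3 kt
Leg 5: track=118.1°, groundspeed=158.1 kt
Leg 6: track=166.7°, groundspeed=178.1 kt

Leg 1: heading 233.3°; drift +10.5° → track 243.8°, groundspeed 247.7 kt
Leg 2: heading 81.2°; drift -8.8° → track 72.4°, groundspeed 165.7 kt
Leg 3: heading 51.0°; drift -14.2° → track 36.8°, groundspeed 188.9 kt
Leg 4: heading 62.0°; drift -12.9° → track 49.1°, groundspeed 179.3 kt
Leg 5: heading 115.7°; drift +2.4° → track 118.1°, groundspeed 158.1 kt
Leg 6: heading 154.0°; drift +12.7° → track 166.7°, groundspeed 178.1 kt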